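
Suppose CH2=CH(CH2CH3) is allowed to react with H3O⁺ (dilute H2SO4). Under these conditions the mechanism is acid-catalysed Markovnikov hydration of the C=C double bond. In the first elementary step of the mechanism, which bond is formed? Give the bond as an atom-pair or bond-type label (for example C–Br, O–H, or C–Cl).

Step 1: Protonation of the alkene by H3O⁺: the π bond acts as the nucleophile and picks up H⁺, giving the more stable (Markovnikov) secondary carbocation. H2O is released.
The bond formed in this step is the C–H bond.

C–H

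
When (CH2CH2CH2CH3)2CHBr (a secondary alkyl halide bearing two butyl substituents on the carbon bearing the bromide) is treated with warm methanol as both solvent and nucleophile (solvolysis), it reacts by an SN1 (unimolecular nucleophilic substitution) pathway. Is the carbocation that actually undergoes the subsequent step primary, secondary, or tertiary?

secondary

Step 1: Unassisted departure of Br⁻ (taking the C–Br bonding pair) generates a secondary carbocation.
No single 1,2-shift to an adjacent carbon would give a more-substituted cation, so no rearrangement occurs.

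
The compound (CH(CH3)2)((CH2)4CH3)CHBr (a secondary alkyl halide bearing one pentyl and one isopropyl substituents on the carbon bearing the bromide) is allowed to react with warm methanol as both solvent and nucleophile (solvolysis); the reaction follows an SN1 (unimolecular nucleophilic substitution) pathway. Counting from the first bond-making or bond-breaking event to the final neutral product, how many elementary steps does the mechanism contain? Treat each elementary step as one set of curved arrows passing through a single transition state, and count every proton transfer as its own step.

Step 1: The C–Br bond breaks with both electrons going to the bromide; Br⁻ leaves and a secondary carbocation remains.
Step 2: Carbocation rearrangement: a 1,2-hydride shift from the adjacent isopropyl carbon converts the initially-formed secondary cation into the more stable tertiary cation.
Step 3: A lone pair on the oxygen of CH3OH attacks the carbocation, forming a new C–O σ-bond and an oxonium ion.
Step 4: Deprotonation of the oxonium oxygen by solvent methanol yields the neutral ether.
Total: 4 elementary steps.

4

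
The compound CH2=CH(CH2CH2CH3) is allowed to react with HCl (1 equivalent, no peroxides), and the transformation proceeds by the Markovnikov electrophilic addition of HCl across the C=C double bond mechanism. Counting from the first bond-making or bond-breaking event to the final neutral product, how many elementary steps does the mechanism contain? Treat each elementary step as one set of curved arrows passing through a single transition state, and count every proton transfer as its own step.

Step 1: The π electrons of the C=C bond attack a proton of HCl; Markovnikov addition places the new C–H on the less-substituted alkene carbon, so the positive charge ends up on the more-substituted carbon — a secondary carbocation. The H–Cl bond breaks heterolytically, releasing Cl⁻.
(No 1,2-shift: no single shift to an adjacent carbon would give a more stable cation.)
Step 2: Cl⁻ captures the cation: a lone pair on Cl⁻ fills the empty p orbital, producing the alkyl halide product.
Total: 2 elementary steps.

2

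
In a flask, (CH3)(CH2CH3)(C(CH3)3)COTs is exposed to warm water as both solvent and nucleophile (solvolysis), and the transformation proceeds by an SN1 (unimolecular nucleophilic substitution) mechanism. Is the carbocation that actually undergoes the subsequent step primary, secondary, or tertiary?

Step 1: Unassisted departure of TsO⁻ (taking the C–O bonding pair) generates a tertiary carbocation.
No single 1,2-shift to an adjacent carbon would give a more-substituted cation, so no rearrangement occurs.

tertiary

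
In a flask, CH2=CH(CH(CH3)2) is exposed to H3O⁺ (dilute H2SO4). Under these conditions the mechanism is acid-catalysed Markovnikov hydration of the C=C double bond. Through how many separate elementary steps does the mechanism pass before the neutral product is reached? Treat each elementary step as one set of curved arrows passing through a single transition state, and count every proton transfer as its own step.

4

Step 1: Electrophilic addition begins with the π(C=C) electrons forming a bond to the proton of H3O⁺. Following Markovnikov's rule, the resulting cation is secondary. H2O is released.
Step 2: Carbocation rearrangement: a 1,2-hydride shift from the adjacent isopropyl carbon converts the initially-formed secondary cation into the more stable tertiary cation.
Step 3: Water acts as the nucleophile: an oxygen lone pair bonds to the cationic carbon, giving an oxonium-ion intermediate.
Step 4: H2O removes a proton from the oxonium oxygen, regenerating H3O⁺ and giving the neutral alcohol.
Total: 4 elementary steps.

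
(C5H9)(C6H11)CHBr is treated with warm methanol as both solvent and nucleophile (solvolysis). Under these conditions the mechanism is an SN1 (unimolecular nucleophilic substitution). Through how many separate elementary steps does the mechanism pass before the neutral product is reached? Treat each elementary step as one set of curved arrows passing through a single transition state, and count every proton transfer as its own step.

4

Step 1: The C–Br bond breaks with both electrons going to the bromide; Br⁻ leaves and a secondary carbocation remains.
Step 2: Carbocation rearrangement: a 1,2-hydride shift from the adjacent cyclopentyl carbon converts the initially-formed secondary cation into the more stable tertiary cation.
Step 3: A lone pair on the oxygen of CH3OH attacks the carbocation, forming a new C–O σ-bond and an oxonium ion.
Step 4: Deprotonation of the oxonium oxygen by solvent methanol yields the neutral ether.
Total: 4 elementary steps.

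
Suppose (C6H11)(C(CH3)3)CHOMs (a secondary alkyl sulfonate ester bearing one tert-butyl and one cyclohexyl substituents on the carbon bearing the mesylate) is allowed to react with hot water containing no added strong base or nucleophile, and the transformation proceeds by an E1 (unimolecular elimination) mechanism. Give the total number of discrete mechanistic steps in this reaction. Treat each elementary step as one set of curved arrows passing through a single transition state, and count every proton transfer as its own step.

3

Step 1: The C–O bond breaks with both electrons going to the mesylate; MsO⁻ leaves and a secondary carbocation remains.
Step 2: A 1,2-hydride shift from the adjacent cyclohexyl carbon moves the positive charge from the secondary centre to an adjacent carbon, generating a more stable tertiary carbocation.
Step 3: A water molecule (solvent) deprotonates a β-carbon; as the C–H bond breaks, those electrons form the new alkene π bond.
Total: 3 elementary steps.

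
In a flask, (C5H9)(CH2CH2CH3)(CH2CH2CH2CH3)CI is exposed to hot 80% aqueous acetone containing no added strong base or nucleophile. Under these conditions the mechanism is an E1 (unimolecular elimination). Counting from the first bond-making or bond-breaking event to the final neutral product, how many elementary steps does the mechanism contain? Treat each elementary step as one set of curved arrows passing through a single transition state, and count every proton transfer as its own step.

Step 1: Rate-determining heterolysis of the C–I bond gives I⁻ and a tertiary carbocation.
(No 1,2-shift: no single shift to an adjacent carbon would give a more stable cation.)
Step 2: A water molecule (solvent) deprotonates a β-carbon; as the C–H bond breaks, those electrons form the new alkene π bond.
Total: 2 elementary steps.

2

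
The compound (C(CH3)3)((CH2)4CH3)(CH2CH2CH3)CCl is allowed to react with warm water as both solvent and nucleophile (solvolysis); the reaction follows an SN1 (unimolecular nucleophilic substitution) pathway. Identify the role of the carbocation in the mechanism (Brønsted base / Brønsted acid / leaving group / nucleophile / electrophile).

Step 2: H2O donates an oxygen lone pair into the empty p orbital of the cation, giving a protonated alcohol (an oxonium ion).
The carbocation accepts an electron pair into an empty or π* orbital — it is the electrophile.

electrophile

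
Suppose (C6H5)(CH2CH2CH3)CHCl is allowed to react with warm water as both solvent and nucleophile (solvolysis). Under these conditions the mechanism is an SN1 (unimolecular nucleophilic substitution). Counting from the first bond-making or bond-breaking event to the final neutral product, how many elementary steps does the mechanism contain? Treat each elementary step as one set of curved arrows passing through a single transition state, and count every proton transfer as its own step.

3

Step 1: Rate-determining heterolysis of the C–Cl bond gives Cl⁻ and a secondary carbocation.
(No 1,2-shift: no single shift to an adjacent carbon would give a more stable cation.)
Step 2: H2O donates an oxygen lone pair into the empty p orbital of the cation, giving a protonated alcohol (an oxonium ion).
Step 3: Proton transfer from the O–H of the oxonium ion to a solvent molecule delivers the neutral alcohol.
Total: 3 elementary steps.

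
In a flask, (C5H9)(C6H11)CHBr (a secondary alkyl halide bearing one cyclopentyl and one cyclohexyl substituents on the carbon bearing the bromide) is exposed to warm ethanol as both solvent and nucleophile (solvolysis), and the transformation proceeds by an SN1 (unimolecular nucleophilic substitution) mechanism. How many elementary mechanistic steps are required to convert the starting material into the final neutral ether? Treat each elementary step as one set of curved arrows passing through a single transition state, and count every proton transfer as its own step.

4

Step 1: The C–Br bond breaks with both electrons going to the bromide; Br⁻ leaves and a secondary carbocation remains.
Step 2: Carbocation rearrangement: a 1,2-hydride shift from the adjacent cyclopentyl carbon converts the initially-formed secondary cation into the more stable tertiary cation.
Step 3: CH3CH2OH donates an oxygen lone pair into the empty p orbital of the cation, giving a protonated ether (an oxonium ion).
Step 4: A second solvent molecule removes the proton on oxygen, giving the neutral ether product.
Total: 4 elementary steps.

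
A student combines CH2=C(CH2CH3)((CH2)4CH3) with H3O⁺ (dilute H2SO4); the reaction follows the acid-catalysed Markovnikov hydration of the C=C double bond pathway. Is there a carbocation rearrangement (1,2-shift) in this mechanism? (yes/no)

no

The first-formed carbocation is tertiary.
No single 1,2-shift to an adjacent carbon would produce a more-substituted cation than the one already present, so no rearrangement occurs.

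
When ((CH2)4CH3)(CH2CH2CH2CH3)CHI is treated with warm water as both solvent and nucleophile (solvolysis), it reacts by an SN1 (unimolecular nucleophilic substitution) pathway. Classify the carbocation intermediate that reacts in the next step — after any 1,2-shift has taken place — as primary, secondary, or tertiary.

Step 1: Rate-determining heterolysis of the C–I bond gives I⁻ and a secondary carbocation.
No single 1,2-shift to an adjacent carbon would give a more-substituted cation, so no rearrangement occurs.

secondary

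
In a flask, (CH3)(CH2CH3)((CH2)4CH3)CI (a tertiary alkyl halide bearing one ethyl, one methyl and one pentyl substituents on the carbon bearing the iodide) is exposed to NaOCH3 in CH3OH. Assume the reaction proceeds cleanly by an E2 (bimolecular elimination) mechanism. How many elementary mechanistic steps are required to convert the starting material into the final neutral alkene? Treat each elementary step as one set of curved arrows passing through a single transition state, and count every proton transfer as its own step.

Step 1: The strong base CH3O⁻ removes a β-hydrogen; in the same concerted event the electrons of the breaking C–H bond form the new π(C=C) bond and the C–I σ-bond breaks, expelling I⁻. Anti-periplanar geometry; one transition state.
Total: 1 elementary step.

1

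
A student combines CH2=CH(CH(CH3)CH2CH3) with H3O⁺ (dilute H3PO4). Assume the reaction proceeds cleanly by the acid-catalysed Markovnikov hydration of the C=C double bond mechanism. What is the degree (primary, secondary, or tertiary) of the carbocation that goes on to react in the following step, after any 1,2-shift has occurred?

tertiary

Step 1: The π electrons of the C=C bond attack a proton of H3O⁺; Markovnikov addition places the new C–H on the less-substituted alkene carbon, so the positive charge ends up on the more-substituted carbon — a secondary carbocation. H2O is released.
Step 2: A 1,2-hydride shift from the adjacent sec-butyl carbon moves the positive charge from the secondary centre to an adjacent carbon, generating a more stable tertiary carbocation.
The cation rearranges from secondary to tertiary via a 1,2-hydride shift from the adjacent sec-butyl carbon; the tertiary cation is what reacts next.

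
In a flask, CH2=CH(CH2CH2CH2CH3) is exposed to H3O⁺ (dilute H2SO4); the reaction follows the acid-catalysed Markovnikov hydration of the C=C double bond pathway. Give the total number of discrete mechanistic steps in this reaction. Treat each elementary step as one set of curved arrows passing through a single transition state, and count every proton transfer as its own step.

3

Step 1: Protonation of the alkene by H3O⁺: the π bond acts as the nucleophile and picks up H⁺, giving the more stable (Markovnikov) secondary carbocation. H2O is released.
(No 1,2-shift: no single shift to an adjacent carbon would give a more stable cation.)
Step 2: Water acts as the nucleophile: an oxygen lone pair bonds to the cationic carbon, giving an oxonium-ion intermediate.
Step 3: H2O removes a proton from the oxonium oxygen, regenerating H3O⁺ and giving the neutral alcohol.
Total: 3 elementary steps.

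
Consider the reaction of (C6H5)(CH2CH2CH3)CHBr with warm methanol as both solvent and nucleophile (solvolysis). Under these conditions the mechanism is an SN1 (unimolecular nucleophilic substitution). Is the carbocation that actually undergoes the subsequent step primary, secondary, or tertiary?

Step 1: The C–Br bond breaks with both electrons going to the bromide; Br⁻ leaves and a secondary carbocation remains.
No single 1,2-shift to an adjacent carbon would give a more-substituted cation, so no rearrangement occurs.

secondary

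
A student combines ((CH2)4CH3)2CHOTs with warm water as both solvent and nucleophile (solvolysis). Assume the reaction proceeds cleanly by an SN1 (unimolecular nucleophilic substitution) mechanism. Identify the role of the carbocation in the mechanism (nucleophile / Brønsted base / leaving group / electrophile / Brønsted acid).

Step 2: A lone pair on the oxygen of H2O attacks the carbocation, forming a new C–O σ-bond and an oxonium ion.
The carbocation accepts an electron pair into an empty or π* orbital — it is the electrophile.

electrophile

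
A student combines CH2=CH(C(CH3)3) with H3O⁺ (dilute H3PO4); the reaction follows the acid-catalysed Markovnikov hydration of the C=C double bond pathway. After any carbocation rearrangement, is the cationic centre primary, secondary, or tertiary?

tertiary

Step 1: Electrophilic addition begins with the π(C=C) electrons forming a bond to the proton of H3O⁺. Following Markovnikov's rule, the resulting cation is secondary. H2O is released.
Step 2: A methyl group with its bonding pair migrates from the adjacent tert-butyl carbon to the cationic centre — a 1,2-methyl shift — upgrading the secondary cation to a tertiary one.
The cation rearranges from secondary to tertiary via a 1,2-methyl shift from the adjacent tert-butyl carbon; the tertiary cation is what reacts next.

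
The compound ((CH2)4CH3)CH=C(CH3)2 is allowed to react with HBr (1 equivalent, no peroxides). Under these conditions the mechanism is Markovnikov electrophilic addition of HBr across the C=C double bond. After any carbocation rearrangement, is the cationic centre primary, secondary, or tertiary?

Step 1: Electrophilic addition begins with the π(C=C) electrons forming a bond to the proton of HBr. Following Markovnikov's rule, the resulting cation is tertiary. The H–Br bond breaks heterolytically, releasing Br⁻.
No single 1,2-shift to an adjacent carbon would give a more-substituted cation, so no rearrangement occurs.

tertiary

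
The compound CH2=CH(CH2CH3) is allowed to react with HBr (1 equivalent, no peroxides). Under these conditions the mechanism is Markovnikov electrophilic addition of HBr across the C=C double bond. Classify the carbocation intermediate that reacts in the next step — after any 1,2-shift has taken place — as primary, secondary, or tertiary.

secondary

Step 1: Electrophilic addition begins with the π(C=C) electrons forming a bond to the proton of HBr. Following Markovnikov's rule, the resulting cation is secondary. The H–Br bond breaks heterolytically, releasing Br⁻.
No single 1,2-shift to an adjacent carbon would give a more-substituted cation, so no rearrangement occurs.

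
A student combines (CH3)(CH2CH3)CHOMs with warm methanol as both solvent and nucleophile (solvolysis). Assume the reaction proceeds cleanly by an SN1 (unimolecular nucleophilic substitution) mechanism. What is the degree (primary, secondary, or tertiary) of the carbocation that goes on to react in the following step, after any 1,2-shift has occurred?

Step 1: Unassisted departure of MsO⁻ (taking the C–O bonding pair) generates a secondary carbocation.
No single 1,2-shift to an adjacent carbon would give a more-substituted cation, so no rearrangement occurs.

secondary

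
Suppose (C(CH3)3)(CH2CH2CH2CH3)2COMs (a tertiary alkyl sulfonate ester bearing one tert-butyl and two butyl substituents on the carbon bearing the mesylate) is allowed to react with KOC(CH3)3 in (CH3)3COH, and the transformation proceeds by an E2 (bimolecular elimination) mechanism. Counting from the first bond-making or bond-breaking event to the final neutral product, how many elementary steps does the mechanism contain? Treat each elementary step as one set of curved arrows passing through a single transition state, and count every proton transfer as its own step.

1

Step 1: In one step, (CH3)3CO⁻ pulls off a β-proton, the C–O bond cleaves, and a C=C double bond forms between the α- and β-carbons (E2, anti elimination).
Total: 1 elementary step.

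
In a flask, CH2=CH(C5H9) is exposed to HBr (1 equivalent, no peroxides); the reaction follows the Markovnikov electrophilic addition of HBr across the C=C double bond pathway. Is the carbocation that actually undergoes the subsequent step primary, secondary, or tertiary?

Step 1: The π electrons of the C=C bond attack a proton of HBr; Markovnikov addition places the new C–H on the less-substituted alkene carbon, so the positive charge ends up on the more-substituted carbon — a secondary carbocation. The H–Br bond breaks heterolytically, releasing Br⁻.
Step 2: A hydride (H with its bonding pair) migrates from the adjacent cyclopentyl carbon to the cationic centre — a 1,2-hydride shift — upgrading the secondary cation to a tertiary one.
The cation rearranges from secondary to tertiary via a 1,2-hydride shift from the adjacent cyclopentyl carbon; the tertiary cation is what reacts next.

tertiary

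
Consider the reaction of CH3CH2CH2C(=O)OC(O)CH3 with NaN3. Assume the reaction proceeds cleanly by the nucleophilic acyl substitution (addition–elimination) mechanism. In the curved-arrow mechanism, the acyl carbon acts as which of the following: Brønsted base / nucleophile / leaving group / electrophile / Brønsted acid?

Step 1: Nucleophilic addition of N3⁻ to the acyl carbon breaks the π(C=O) bond and yields a tetrahedral, anionic intermediate.
The acyl carbon accepts an electron pair into an empty or π* orbital — it is the electrophile.

electrophile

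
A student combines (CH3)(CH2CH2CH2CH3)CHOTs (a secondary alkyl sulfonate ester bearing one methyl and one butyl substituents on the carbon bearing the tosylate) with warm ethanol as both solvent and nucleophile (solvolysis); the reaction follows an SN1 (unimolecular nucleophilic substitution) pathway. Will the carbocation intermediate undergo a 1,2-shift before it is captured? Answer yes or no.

no

The first-formed carbocation is secondary.
No single 1,2-shift to an adjacent carbon would produce a more-substituted cation than the one already present, so no rearrangement occurs.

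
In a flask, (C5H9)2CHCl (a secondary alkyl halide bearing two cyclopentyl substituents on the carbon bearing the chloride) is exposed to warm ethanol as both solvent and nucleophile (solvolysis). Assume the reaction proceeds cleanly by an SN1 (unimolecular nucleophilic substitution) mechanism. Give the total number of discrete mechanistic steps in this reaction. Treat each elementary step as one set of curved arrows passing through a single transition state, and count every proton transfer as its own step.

4

Step 1: The C–Cl bond breaks with both electrons going to the chloride; Cl⁻ leaves and a secondary carbocation remains.
Step 2: A 1,2-hydride shift from the adjacent cyclopentyl carbon moves the positive charge from the secondary centre to an adjacent carbon, generating a more stable tertiary carbocation.
Step 3: A lone pair on the oxygen of CH3CH2OH attacks the carbocation, forming a new C–O σ-bond and an oxonium ion.
Step 4: Proton transfer from the O–H of the oxonium ion to a solvent molecule delivers the neutral ether.
Total: 4 elementary steps.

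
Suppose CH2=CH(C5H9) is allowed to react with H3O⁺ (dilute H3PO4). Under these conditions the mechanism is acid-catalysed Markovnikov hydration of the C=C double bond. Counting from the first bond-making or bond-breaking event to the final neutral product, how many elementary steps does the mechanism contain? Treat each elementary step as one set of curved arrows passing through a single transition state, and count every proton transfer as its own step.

4

Step 1: The π electrons of the C=C bond attack a proton of H3O⁺; Markovnikov addition places the new C–H on the less-substituted alkene carbon, so the positive charge ends up on the more-substituted carbon — a secondary carbocation. H2O is released.
Step 2: A hydride (H with its bonding pair) migrates from the adjacent cyclopentyl carbon to the cationic centre — a 1,2-hydride shift — upgrading the secondary cation to a tertiary one.
Step 3: Water acts as the nucleophile: an oxygen lone pair bonds to the cationic carbon, giving an oxonium-ion intermediate.
Step 4: Proton transfer from the O–H of the oxonium ion to H2O completes the catalytic cycle and yields the alcohol.
Total: 4 elementary steps.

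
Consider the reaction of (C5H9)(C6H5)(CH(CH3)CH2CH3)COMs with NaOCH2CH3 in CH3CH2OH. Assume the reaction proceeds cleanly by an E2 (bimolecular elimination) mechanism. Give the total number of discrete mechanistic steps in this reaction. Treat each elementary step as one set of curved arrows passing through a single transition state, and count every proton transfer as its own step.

1

Step 1: In one step, CH3CH2O⁻ pulls off a β-proton, the C–O bond cleaves, and a C=C double bond forms between the α- and β-carbons (E2, anti elimination).
Total: 1 elementary step.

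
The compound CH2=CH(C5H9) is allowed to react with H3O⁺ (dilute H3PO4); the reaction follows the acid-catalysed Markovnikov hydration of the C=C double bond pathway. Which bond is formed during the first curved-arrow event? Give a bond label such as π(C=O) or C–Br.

Step 1: Electrophilic addition begins with the π(C=C) electrons forming a bond to the proton of H3O⁺. Following Markovnikov's rule, the resulting cation is secondary. H2O is released.
The bond formed in this step is the C–H bond.

C–H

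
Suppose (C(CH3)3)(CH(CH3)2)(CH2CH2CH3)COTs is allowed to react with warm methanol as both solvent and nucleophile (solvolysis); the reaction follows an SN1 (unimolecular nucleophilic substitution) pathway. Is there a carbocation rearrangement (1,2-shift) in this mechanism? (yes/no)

The first-formed carbocation is tertiary.
No single 1,2-shift to an adjacent carbon would produce a more-substituted cation than the one already present, so no rearrangement occurs.

no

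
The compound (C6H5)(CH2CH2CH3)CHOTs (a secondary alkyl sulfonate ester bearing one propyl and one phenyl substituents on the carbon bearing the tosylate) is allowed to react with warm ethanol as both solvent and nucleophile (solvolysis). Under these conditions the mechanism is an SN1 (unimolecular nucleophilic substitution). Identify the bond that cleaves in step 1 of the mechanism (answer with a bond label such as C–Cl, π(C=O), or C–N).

Step 1: Rate-determining heterolysis of the C–O bond gives TsO⁻ and a secondary carbocation.
The bond broken in this step is the C–O bond.

C–O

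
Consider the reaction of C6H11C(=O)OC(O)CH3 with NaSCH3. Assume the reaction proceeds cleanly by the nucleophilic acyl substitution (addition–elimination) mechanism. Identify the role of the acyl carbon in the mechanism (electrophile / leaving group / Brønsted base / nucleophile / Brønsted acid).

Step 1: CH3S⁻ adds to the carbonyl carbon; the C=O π electrons shift onto oxygen and a tetrahedral alkoxide intermediate forms.
The acyl carbon accepts an electron pair into an empty or π* orbital — it is the electrophile.

electrophile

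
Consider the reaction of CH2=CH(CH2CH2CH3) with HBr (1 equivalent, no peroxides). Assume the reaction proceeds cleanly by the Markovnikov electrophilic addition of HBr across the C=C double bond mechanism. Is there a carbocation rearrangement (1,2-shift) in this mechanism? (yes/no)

no

The first-formed carbocation is secondary.
No single 1,2-shift to an adjacent carbon would produce a more-substituted cation than the one already present, so no rearrangement occurs.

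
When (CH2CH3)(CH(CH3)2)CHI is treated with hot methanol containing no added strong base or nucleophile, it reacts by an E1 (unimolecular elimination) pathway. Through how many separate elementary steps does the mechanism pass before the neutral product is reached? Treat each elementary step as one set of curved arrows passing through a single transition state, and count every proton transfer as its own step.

3

Step 1: Ionisation: the C–I σ-bond cleaves heterolytically; both bonding electrons depart with I⁻, leaving a secondary carbocation at the α-carbon.
Step 2: Carbocation rearrangement: a 1,2-hydride shift from the adjacent isopropyl carbon converts the initially-formed secondary cation into the more stable tertiary cation.
Step 3: Loss of a β-proton to a methanol molecule of the solvent: the C–H bonding pair collapses toward the cationic carbon to form the C=C π bond, yielding the alkene.
Total: 3 elementary steps.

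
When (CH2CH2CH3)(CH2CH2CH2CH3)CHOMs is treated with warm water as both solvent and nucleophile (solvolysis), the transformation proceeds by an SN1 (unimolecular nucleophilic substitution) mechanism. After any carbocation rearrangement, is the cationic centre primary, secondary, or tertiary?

Step 1: Rate-determining heterolysis of the C–O bond gives MsO⁻ and a secondary carbocation.
No single 1,2-shift to an adjacent carbon would give a more-substituted cation, so no rearrangement occurs.

secondary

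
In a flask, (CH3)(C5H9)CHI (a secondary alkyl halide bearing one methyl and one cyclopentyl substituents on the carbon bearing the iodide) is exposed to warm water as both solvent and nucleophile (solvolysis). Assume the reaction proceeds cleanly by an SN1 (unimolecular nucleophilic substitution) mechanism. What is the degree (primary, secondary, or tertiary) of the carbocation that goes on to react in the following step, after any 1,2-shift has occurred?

tertiary

Step 1: Ionisation: the C–I σ-bond cleaves heterolytically; both bonding electrons depart with I⁻, leaving a secondary carbocation at the α-carbon.
Step 2: A hydride (H with its bonding pair) migrates from the adjacent cyclopentyl carbon to the cationic centre — a 1,2-hydride shift — upgrading the secondary cation to a tertiary one.
The cation rearranges from secondary to tertiary via a 1,2-hydride shift from the adjacent cyclopentyl carbon; the tertiary cation is what reacts next.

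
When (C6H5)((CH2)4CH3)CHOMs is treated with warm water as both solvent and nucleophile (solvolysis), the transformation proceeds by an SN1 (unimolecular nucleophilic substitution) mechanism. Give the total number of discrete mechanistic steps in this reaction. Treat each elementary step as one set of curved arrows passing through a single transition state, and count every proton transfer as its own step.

3

Step 1: Rate-determining heterolysis of the C–O bond gives MsO⁻ and a secondary carbocation.
(No 1,2-shift: no single shift to an adjacent carbon would give a more stable cation.)
Step 2: Nucleophilic capture: the oxygen of H2O bonds to the cationic carbon, producing an oxonium-ion intermediate.
Step 3: Deprotonation of the oxonium oxygen by solvent water yields the neutral alcohol.
Total: 3 elementary steps.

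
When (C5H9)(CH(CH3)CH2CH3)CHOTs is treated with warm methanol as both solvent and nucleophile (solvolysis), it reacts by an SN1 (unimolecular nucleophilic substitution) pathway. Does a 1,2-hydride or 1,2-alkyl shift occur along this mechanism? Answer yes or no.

yes

The first-formed carbocation is secondary.
The adjacent cyclopentyl carbon already bears 2 other carbon substituents and has a hydrogen to migrate; after a 1,2-hydride shift from that carbon the positive charge sits on a tertiary centre.
Tertiary is more stable than secondary, so the shift occurs.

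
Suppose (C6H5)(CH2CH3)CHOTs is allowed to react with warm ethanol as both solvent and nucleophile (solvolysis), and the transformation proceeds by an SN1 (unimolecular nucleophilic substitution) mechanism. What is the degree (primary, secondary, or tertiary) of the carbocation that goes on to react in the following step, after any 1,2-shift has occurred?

secondary

Step 1: Rate-determining heterolysis of the C–O bond gives TsO⁻ and a secondary carbocation.
No single 1,2-shift to an adjacent carbon would give a more-substituted cation, so no rearrangement occurs.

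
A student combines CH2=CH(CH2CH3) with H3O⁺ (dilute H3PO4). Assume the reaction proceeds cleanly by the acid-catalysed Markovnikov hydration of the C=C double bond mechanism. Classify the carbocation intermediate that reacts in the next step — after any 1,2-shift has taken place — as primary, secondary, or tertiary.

Step 1: Protonation of the alkene by H3O⁺: the π bond acts as the nucleophile and picks up H⁺, giving the more stable (Markovnikov) secondary carbocation. H2O is released.
No single 1,2-shift to an adjacent carbon would give a more-substituted cation, so no rearrangement occurs.

secondary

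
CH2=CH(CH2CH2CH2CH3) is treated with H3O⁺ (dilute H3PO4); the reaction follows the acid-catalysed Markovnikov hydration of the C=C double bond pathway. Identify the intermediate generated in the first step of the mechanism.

Step 1: The π electrons of the C=C bond attack a proton of H3O⁺; Markovnikov addition places the new C–H on the less-substituted alkene carbon, so the positive charge ends up on the more-substituted carbon — a secondary carbocation. H2O is released.
After step 1 the species present is a secondary carbocation.

secondary carbocation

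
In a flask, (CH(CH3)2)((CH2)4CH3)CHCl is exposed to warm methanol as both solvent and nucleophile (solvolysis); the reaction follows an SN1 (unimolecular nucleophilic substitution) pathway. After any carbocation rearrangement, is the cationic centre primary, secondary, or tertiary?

tertiary

Step 1: Ionisation: the C–Cl σ-bond cleaves heterolytically; both bonding electrons depart with Cl⁻, leaving a secondary carbocation at the α-carbon.
Step 2: Carbocation rearrangement: a 1,2-hydride shift from the adjacent isopropyl carbon converts the initially-formed secondary cation into the more stable tertiary cation.
The cation rearranges from secondary to tertiary via a 1,2-hydride shift from the adjacent isopropyl carbon; the tertiary cation is what reacts next.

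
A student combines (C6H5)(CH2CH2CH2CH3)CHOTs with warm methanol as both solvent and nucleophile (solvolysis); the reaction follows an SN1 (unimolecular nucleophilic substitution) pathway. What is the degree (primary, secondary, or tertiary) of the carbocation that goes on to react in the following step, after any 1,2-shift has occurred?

secondary

Step 1: Unassisted departure of TsO⁻ (taking the C–O bonding pair) generates a secondary carbocation.
No single 1,2-shift to an adjacent carbon would give a more-substituted cation, so no rearrangement occurs.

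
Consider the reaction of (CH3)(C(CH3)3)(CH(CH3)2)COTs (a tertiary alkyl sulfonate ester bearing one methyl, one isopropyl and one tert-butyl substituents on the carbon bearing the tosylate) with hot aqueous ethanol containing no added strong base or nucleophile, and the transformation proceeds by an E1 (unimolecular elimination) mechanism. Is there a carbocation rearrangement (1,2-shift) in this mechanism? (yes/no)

no

The first-formed carbocation is tertiary.
No single 1,2-shift to an adjacent carbon would produce a more-substituted cation than the one already present, so no rearrangement occurs.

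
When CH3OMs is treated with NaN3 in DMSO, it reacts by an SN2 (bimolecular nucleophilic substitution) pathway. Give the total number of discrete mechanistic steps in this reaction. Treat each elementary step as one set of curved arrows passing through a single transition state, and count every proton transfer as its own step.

1

Step 1: Backside attack by N3⁻ on the carbon bearing the mesylate: the new C–N bond forms as the C–O bond breaks, with Walden inversion at carbon.
Total: 1 elementary step.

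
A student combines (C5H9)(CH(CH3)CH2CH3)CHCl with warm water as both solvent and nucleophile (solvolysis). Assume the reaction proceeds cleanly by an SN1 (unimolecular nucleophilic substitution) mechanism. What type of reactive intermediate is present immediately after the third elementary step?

Step 1: The C–Cl bond breaks with both electrons going to the chloride; Cl⁻ leaves and a secondary carbocation remains.
Step 2: A 1,2-hydride shift from the adjacent cyclopentyl carbon moves the positive charge from the secondary centre to an adjacent carbon, generating a more stable tertiary carbocation.
Step 3: A lone pair on the oxygen of H2O attacks the carbocation, forming a new C–O σ-bond and an oxonium ion.
After step 3 the species present is an oxonium ion.

oxonium ion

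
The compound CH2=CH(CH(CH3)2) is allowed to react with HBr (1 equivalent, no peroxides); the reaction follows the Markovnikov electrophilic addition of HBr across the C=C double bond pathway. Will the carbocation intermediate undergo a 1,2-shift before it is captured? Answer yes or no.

yes

The first-formed carbocation is secondary.
The adjacent isopropyl carbon already bears 2 other carbon substituents and has a hydrogen to migrate; after a 1,2-hydride shift from that carbon the positive charge sits on a tertiary centre.
Tertiary is more stable than secondary, so the shift occurs.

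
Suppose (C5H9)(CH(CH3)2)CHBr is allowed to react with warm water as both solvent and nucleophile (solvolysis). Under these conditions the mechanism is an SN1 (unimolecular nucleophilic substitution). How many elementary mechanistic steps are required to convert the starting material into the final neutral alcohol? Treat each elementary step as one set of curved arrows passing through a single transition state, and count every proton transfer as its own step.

4

Step 1: The C–Br bond breaks with both electrons going to the bromide; Br⁻ leaves and a secondary carbocation remains.
Step 2: A 1,2-hydride shift from the adjacent cyclopentyl carbon moves the positive charge from the secondary centre to an adjacent carbon, generating a more stable tertiary carbocation.
Step 3: H2O donates an oxygen lone pair into the empty p orbital of the cation, giving a protonated alcohol (an oxonium ion).
Step 4: A second solvent molecule removes the proton on oxygen, giving the neutral alcohol product.
Total: 4 elementary steps.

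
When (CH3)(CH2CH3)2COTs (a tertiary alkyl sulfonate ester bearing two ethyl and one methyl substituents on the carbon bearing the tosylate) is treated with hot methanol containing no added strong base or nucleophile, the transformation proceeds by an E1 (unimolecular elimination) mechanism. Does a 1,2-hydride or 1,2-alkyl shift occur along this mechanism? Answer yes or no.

The first-formed carbocation is tertiary.
No single 1,2-shift to an adjacent carbon would produce a more-substituted cation than the one already present, so no rearrangement occurs.

no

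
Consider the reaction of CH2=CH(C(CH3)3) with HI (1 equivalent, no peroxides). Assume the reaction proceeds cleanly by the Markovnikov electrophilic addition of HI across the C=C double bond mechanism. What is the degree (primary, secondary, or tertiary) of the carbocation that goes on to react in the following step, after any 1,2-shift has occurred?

Step 1: Electrophilic addition begins with the π(C=C) electrons forming a bond to the proton of HI. Following Markovnikov's rule, the resulting cation is secondary. The H–I bond breaks heterolytically, releasing I⁻.
Step 2: A 1,2-methyl shift from the adjacent tert-butyl carbon moves the positive charge from the secondary centre to an adjacent carbon, generating a more stable tertiary carbocation.
The cation rearranges from secondary to tertiary via a 1,2-methyl shift from the adjacent tert-butyl carbon; the tertiary cation is what reacts next.

tertiary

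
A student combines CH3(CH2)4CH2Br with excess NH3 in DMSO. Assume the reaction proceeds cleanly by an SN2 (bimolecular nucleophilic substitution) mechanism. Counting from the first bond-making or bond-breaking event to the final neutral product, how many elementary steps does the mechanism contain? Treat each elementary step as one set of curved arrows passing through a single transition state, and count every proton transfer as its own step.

2

Step 1: A lone pair on the N of NH3 attacks the α-carbon from the back side while the C–Br bond breaks; both bonding electrons leave with Br⁻. The product of this concerted step is an alkylammonium ion.
Step 2: A second equivalent of NH3 removes a proton from the N, giving the neutral product.
Total: 2 elementary steps.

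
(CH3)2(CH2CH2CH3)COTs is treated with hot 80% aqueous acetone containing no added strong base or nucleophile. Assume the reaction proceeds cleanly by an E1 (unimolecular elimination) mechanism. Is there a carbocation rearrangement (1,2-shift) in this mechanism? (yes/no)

no

The first-formed carbocation is tertiary.
No single 1,2-shift to an adjacent carbon would produce a more-substituted cation than the one already present, so no rearrangement occurs.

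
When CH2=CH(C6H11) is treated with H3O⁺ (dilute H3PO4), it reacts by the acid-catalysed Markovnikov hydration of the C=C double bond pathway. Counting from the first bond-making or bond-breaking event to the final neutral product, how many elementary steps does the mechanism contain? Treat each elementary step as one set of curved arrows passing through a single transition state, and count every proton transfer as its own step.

Step 1: Electrophilic addition begins with the π(C=C) electrons forming a bond to the proton of H3O⁺. Following Markovnikov's rule, the resulting cation is secondary. H2O is released.
Step 2: Carbocation rearrangement: a 1,2-hydride shift from the adjacent cyclohexyl carbon converts the initially-formed secondary cation into the more stable tertiary cation.
Step 3: A lone pair on the oxygen of H2O attacks the carbocation, forming a C–O bond and an oxonium ion (a protonated alcohol).
Step 4: Deprotonation of the oxonium ion by a water molecule delivers the neutral alcohol and regenerates the acid catalyst.
Total: 4 elementary steps.

4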